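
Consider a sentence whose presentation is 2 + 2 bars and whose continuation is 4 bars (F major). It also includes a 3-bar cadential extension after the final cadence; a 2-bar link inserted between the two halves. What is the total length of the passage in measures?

Basic sentence: 2 + 2 + 4 = 8 bars.
8 (basic form) + 3 (cadential extension) + 2 (link) = 13.

13 measures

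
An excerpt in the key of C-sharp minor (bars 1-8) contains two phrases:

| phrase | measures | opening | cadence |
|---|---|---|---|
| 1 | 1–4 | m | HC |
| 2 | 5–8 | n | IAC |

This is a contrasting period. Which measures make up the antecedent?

The phrase ending with the weaker cadence (half cadence) is the antecedent; the one ending more conclusively (imperfect authentic cadence) is the consequent. The antecedent is measures 1–4.

measures 1–4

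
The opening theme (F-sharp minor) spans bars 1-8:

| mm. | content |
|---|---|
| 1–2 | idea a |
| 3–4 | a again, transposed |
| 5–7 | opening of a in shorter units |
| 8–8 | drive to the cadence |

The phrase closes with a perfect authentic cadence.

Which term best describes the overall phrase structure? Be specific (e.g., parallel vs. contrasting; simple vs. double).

Basic idea (bars 1-2) + its repetition (bars 3–4) form the presentation; fragmentation and cadence (measures 5-8) form the continuation — the 8-bar whole is a sentence.

sentence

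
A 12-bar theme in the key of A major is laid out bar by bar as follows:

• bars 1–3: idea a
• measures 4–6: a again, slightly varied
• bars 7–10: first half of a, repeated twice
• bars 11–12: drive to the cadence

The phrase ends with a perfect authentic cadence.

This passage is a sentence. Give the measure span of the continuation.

measures 7–12

After the presentation (measures 1–6), the continuation covers the fragmentation through the cadence: bars 7-12.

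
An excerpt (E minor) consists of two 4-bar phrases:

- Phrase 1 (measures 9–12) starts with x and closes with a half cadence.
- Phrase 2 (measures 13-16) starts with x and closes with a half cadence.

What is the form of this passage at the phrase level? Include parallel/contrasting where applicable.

repeated phrase

Both phrases have the same opening (x) and the same cadence (half cadence): the second is a restatement, not a consequent, so this is a repeated phrase rather than a period.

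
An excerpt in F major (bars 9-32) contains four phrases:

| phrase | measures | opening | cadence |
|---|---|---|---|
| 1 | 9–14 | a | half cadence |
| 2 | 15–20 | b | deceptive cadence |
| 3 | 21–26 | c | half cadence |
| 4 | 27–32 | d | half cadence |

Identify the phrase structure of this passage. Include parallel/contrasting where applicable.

Phrase 4 ends with a half cadence, no stronger than phrase 2's deceptive cadence, so the four phrases do not form a double period; nor do phrases 3–4 duplicate 1–2, so it is not a repeated period. With no phrase reaching a conclusive cadence, the passage is a phrase group.

phrase group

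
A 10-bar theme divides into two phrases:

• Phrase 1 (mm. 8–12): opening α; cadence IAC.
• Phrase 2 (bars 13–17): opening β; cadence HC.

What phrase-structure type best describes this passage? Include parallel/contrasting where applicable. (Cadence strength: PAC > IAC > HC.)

phrase group

The second phrase closes with a half cadence, which is not stronger than the first phrase's imperfect authentic cadence; without a weak→strong cadential pair there is no antecedent–consequent relationship, so this is a phrase group rather than a period.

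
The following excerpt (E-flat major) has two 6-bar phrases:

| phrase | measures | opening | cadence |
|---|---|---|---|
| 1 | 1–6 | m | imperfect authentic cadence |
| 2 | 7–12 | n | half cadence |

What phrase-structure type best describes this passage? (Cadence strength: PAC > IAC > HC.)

phrase group

The second phrase closes with a half cadence, which is not stronger than the first phrase's imperfect authentic cadence; without a weak→strong cadential pair there is no antecedent–consequent relationship, so this is a phrase group rather than a period.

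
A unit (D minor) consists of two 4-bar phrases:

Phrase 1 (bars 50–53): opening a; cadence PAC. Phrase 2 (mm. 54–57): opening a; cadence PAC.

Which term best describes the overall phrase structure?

Both phrases have the same opening (a) and the same cadence (perfect authentic cadence): the second is a restatement, not a consequent, so this is a repeated phrase rather than a period.

repeated phrase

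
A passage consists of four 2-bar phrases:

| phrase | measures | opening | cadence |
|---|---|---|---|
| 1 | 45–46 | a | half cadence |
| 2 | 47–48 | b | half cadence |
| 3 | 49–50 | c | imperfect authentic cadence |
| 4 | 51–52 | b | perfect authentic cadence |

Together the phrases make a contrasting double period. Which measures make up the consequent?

In a double period the first pair of phrases (ending half cadence) is the large antecedent and the second pair (ending perfect authentic cadence) is the large consequent; the consequent is measures 49–52.

measures 49–52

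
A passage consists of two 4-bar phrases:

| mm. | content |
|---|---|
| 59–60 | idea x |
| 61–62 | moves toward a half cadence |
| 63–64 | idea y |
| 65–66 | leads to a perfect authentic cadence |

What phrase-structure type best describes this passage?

contrasting period

Phrase 1 ends with a half cadence (weaker) and phrase 2 with a perfect authentic cadence (stronger): antecedent + consequent = a period.
The two phrases open with different material (x / y), so the period is contrasting.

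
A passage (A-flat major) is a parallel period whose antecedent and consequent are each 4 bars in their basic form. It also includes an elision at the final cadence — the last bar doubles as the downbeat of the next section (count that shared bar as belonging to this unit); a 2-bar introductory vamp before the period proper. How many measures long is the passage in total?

10 measures

Basic parallel period: 4 + 4 = 8 bars.
8 (basic form) + 2 (introduction) = 10.
The elision shares a bar with the next section but does not change this unit's count.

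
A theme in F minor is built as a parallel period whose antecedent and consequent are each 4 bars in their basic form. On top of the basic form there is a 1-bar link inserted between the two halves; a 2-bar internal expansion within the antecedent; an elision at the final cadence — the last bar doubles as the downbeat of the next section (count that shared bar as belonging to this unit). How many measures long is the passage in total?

Basic parallel period: 4 + 4 = 8 bars.
8 (basic form) + 1 (link) + 2 (internal expansion) = 11.
The elision shares a bar with the next section but does not change this unit's count.

11 measures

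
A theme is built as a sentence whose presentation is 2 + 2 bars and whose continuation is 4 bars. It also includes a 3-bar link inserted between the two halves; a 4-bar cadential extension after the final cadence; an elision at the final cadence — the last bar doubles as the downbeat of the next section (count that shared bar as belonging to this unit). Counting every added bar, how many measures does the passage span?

Basic sentence: 2 + 2 + 4 = 8 bars.
8 (basic form) + 3 (link) + 4 (cadential extension) = 15.
The elision shares a bar with the next section but does not change this unit's count.

15 measures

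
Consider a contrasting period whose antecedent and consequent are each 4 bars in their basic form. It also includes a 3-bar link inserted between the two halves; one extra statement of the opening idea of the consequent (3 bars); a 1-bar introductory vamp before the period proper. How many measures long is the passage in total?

15 measures

Basic contrasting period: 4 + 4 = 8 bars.
8 (basic form) + 3 (link) + 3 (extra statement) + 1 (introduction) = 15.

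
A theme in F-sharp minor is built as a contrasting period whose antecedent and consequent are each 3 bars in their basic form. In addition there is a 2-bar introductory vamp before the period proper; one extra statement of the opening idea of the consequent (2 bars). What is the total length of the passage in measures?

10 measures

Basic contrasting period: 3 + 3 = 6 bars.
6 (basic form) + 2 (introduction) + 2 (extra statement) = 10.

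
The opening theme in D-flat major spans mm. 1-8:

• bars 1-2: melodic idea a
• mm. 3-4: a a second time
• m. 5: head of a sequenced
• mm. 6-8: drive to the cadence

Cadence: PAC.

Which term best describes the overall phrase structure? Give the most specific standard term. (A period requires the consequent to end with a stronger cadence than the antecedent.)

sentence

Basic idea (mm. 1–2) + its repetition (bars 3–4) form the presentation; fragmentation and cadence (mm. 5-8) form the continuation — the 8-bar whole is a sentence.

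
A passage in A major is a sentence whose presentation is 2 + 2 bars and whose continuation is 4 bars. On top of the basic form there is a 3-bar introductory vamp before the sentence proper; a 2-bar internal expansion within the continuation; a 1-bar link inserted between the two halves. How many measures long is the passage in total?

14 measures

Basic sentence: 2 + 2 + 4 = 8 bars.
8 (basic form) + 3 (introduction) + 2 (internal expansion) + 1 (link) = 14.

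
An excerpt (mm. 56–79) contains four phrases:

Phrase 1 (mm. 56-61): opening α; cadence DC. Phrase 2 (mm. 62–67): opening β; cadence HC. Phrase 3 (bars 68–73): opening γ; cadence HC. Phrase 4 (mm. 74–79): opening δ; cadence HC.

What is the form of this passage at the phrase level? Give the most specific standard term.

Phrase 4 ends with a half cadence, no stronger than phrase 2's half cadence, so the four phrases do not form a double period; nor do phrases 3–4 duplicate 1–2, so it is not a repeated period. With no phrase reaching a conclusive cadence, the passage is a phrase group.

phrase group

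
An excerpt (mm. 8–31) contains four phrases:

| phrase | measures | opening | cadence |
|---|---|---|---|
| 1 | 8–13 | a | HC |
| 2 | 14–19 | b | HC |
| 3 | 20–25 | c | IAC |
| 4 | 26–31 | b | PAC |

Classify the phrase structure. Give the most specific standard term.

Four phrases in two halves: the first half (bars 8–19) ends with a half cadence, the second (bars 20-31) with a perfect authentic cadence — a large antecedent–consequent pair, i.e. a double period.
Phrase 3 begins with different material from phrase 1, making it contrasting.

contrasting double period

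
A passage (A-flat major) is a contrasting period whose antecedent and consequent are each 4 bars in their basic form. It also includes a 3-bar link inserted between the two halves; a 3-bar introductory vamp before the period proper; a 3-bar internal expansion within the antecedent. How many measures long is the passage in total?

Basic contrasting period: 4 + 4 = 8 bars.
8 (basic form) + 3 (link) + 3 (introduction) + 3 (internal expansion) = 17.

17 measures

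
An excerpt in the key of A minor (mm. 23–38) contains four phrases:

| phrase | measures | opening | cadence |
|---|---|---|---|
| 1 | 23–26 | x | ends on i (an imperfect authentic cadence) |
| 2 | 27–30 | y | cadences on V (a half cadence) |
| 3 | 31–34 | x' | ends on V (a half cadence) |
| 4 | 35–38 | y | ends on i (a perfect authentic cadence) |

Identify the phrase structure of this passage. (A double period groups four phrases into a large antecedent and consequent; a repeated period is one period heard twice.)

Four phrases in two halves: the first half (bars 23–30) ends with a half cadence, the second (measures 31-38) with a perfect authentic cadence — a large antecedent–consequent pair, i.e. a double period.
Phrase 3 begins with the same material as phrase 1, making it parallel.

parallel double period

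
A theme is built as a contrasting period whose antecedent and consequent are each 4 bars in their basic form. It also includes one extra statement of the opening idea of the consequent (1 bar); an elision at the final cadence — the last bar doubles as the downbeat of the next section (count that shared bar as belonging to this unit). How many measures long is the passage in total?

9 measures

Basic contrasting period: 4 + 4 = 8 bars.
8 (basic form) + 1 (extra statement) = 9.
The elision shares a bar with the next section but does not change this unit's count.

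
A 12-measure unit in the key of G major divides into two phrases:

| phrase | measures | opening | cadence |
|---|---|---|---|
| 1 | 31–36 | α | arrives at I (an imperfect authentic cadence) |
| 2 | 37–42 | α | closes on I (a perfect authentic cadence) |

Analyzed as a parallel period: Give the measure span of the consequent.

measures 37–42

The antecedent is the phrase ending with the weaker cadence (imperfect authentic cadence, phrase 1) and the consequent the one ending more conclusively (perfect authentic cadence, phrase 2); the consequent is measures 37–42.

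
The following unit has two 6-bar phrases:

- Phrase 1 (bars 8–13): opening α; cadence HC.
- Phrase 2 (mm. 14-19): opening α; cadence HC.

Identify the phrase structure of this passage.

Both phrases have the same opening (α) and the same cadence (half cadence): the second is a restatement, not a consequent, so this is a repeated phrase rather than a period.

repeated phrase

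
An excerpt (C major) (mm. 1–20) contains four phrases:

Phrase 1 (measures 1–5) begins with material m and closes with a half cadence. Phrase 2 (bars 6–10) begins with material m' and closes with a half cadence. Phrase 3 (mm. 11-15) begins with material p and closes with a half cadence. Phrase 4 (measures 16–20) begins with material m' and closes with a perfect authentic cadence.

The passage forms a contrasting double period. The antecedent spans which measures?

measures 1–10

In a double period the four phrases pair into a large antecedent (phrases 1–2, ending half cadence) and a large consequent (phrases 3–4, ending perfect authentic cadence). The antecedent spans mm. 1–10.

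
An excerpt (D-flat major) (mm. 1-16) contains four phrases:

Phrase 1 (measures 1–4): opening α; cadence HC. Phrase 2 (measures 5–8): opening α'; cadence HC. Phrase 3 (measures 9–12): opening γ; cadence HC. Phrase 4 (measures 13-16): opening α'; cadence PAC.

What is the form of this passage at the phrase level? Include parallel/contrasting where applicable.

Four phrases in two halves: the first half (bars 1-8) ends with a half cadence, the second (mm. 9–16) with a perfect authentic cadence — a large antecedent–consequent pair, i.e. a double period.
Phrase 3 begins with different material from phrase 1, making it contrasting.

contrasting double period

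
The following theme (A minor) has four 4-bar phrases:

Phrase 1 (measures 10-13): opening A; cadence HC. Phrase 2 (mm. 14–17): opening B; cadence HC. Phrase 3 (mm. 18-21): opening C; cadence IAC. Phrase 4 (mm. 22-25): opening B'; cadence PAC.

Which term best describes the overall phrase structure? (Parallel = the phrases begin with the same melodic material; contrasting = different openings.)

Four phrases in two halves: the first half (mm. 10–17) ends with a half cadence, the second (mm. 18-25) with a perfect authentic cadence — a large antecedent–consequent pair, i.e. a double period.
Phrase 3 begins with different material from phrase 1, making it contrasting.

contrasting double period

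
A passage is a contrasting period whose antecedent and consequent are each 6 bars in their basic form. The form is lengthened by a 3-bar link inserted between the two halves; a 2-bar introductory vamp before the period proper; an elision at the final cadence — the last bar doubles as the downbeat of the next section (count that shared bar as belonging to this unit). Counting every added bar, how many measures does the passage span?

Basic contrasting period: 6 + 6 = 12 bars.
12 (basic form) + 3 (link) + 2 (introduction) = 17.
The elision shares a bar with the next section but does not change this unit's count.

17 measures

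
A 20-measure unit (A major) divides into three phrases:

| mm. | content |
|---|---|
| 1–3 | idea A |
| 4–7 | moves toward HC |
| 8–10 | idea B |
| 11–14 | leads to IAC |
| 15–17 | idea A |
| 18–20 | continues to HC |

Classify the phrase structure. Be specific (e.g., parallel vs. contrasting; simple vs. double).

phrase group

The final phrase closes with a half cadence, which is not stronger than the preceding imperfect authentic cadence; the 3 phrases lack an overall antecedent–consequent design and so form a phrase group.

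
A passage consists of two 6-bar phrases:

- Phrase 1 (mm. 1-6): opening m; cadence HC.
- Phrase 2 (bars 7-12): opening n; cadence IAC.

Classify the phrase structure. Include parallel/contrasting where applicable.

contrasting period

Phrase 1 ends with a half cadence (weaker) and phrase 2 with an imperfect authentic cadence (stronger): antecedent + consequent = a period.
The two phrases open with different material (m / n), so the period is contrasting.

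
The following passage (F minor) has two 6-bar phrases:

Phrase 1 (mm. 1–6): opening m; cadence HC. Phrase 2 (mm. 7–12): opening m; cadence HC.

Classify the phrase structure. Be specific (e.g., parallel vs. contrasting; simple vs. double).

Both phrases have the same opening (m) and the same cadence (half cadence): the second is a restatement, not a consequent, so this is a repeated phrase rather than a period.

repeated phrase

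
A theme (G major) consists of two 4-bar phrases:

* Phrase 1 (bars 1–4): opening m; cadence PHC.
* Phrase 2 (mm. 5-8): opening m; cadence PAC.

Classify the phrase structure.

Phrase 1 ends with a Phrygian half cadence (weaker) and phrase 2 with a perfect authentic cadence (stronger): antecedent + consequent = a period.
The two phrases open with the same material (m / m), so the period is parallel.

parallel period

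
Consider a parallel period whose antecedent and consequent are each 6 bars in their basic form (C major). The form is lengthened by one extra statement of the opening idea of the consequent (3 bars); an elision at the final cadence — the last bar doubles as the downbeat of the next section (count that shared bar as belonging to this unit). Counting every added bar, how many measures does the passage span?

Basic parallel period: 6 + 6 = 12 bars.
12 (basic form) + 3 (extra statement) = 15.
The elision shares a bar with the next section but does not change this unit's count.

15 measures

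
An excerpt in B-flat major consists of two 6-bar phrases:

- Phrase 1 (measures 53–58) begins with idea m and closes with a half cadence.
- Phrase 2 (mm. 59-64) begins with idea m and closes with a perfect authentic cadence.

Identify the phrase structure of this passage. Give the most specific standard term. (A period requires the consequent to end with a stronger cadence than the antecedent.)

parallel period

Phrase 1 ends with a half cadence (weaker) and phrase 2 with a perfect authentic cadence (stronger): antecedent + consequent = a period.
The two phrases open with the same material (m / m), so the period is parallel.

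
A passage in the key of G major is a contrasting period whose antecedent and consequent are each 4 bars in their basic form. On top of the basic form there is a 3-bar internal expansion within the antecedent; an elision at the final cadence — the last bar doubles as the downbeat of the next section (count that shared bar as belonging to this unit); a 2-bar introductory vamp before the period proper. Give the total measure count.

13 measures

Basic contrasting period: 4 + 4 = 8 bars.
8 (basic form) + 3 (internal expansion) + 2 (introduction) = 13.
The elision shares a bar with the next section but does not change this unit's count.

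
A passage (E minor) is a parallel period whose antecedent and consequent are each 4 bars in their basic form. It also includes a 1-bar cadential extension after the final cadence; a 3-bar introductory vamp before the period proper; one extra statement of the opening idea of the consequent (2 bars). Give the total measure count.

Basic parallel period: 4 + 4 = 8 bars.
8 (basic form) + 1 (cadential extension) + 3 (introduction) + 2 (extra statement) = 14.

14 measures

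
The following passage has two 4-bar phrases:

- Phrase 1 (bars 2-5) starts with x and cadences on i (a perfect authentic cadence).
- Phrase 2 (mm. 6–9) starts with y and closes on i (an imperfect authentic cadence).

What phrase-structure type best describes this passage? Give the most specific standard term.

phrase group

The second phrase closes with an imperfect authentic cadence, which is not stronger than the first phrase's perfect authentic cadence; without a weak→strong cadential pair there is no antecedent–consequent relationship, so this is a phrase group rather than a period.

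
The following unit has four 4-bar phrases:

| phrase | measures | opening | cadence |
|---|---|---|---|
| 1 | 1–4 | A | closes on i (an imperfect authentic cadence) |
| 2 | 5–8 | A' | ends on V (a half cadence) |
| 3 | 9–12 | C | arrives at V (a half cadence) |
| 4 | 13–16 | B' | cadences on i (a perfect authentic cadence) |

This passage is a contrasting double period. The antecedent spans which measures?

In a double period the four phrases pair into a large antecedent (phrases 1–2, ending half cadence) and a large consequent (phrases 3–4, ending perfect authentic cadence). The antecedent spans mm. 1–8.

measures 1–8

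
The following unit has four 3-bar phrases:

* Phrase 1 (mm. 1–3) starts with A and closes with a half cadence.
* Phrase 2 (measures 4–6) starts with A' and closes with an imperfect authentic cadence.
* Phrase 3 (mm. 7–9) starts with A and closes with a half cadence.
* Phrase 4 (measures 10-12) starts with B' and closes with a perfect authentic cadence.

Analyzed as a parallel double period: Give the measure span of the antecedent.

measures 1–6

In a double period the four phrases pair into a large antecedent (phrases 1–2, ending imperfect authentic cadence) and a large consequent (phrases 3–4, ending perfect authentic cadence). The antecedent spans measures 1-6.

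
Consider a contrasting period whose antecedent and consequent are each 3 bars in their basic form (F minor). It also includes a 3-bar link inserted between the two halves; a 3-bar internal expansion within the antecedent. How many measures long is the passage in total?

12 measures

Basic contrasting period: 3 + 3 = 6 bars.
6 (basic form) + 3 (link) + 3 (internal expansion) = 12.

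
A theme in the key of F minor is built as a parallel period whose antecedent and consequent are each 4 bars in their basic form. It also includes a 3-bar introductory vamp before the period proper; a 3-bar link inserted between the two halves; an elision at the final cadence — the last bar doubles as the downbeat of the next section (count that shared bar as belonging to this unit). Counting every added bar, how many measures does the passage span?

14 measures

Basic parallel period: 4 + 4 = 8 bars.
8 (basic form) + 3 (introduction) + 3 (link) = 14.
The elision shares a bar with the next section but does not change this unit's count.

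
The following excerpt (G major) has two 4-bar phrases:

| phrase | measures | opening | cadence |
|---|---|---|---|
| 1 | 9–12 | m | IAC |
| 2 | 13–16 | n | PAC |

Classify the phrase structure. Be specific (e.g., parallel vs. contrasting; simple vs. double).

Phrase 1 ends with an imperfect authentic cadence (weaker) and phrase 2 with a perfect authentic cadence (stronger): antecedent + consequent = a period.
The two phrases open with different material (m / n), so the period is contrasting.

contrasting period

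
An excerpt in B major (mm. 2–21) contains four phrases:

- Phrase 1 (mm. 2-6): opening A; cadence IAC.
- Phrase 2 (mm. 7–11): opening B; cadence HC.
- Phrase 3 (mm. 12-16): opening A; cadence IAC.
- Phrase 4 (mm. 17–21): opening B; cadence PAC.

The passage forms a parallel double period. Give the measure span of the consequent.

In a double period the first pair of phrases (ending half cadence) is the large antecedent and the second pair (ending perfect authentic cadence) is the large consequent; the consequent is measures 12–21.

measures 12–21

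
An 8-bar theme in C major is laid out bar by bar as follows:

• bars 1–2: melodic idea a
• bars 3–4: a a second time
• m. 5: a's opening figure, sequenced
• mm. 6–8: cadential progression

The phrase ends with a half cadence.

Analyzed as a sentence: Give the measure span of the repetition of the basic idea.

The presentation of a sentence is the basic idea (mm. 1–2) plus its repetition (mm. 3–4); the repetition of the basic idea is therefore measures 3-4.

measures 3–4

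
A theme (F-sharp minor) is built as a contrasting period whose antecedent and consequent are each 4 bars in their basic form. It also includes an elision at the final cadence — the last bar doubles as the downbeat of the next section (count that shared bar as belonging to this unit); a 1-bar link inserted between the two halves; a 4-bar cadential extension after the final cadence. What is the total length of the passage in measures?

Basic contrasting period: 4 + 4 = 8 bars.
8 (basic form) + 1 (link) + 4 (cadential extension) = 13.
The elision shares a bar with the next section but does not change this unit's count.

13 measures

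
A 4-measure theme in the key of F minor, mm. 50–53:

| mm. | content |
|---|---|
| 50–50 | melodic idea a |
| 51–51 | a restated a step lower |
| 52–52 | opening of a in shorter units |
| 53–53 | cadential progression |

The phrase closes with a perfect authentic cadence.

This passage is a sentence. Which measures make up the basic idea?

measures 50–50

The presentation of a sentence is the basic idea (m. 50) plus its repetition (bar 51); the basic idea is therefore m. 50.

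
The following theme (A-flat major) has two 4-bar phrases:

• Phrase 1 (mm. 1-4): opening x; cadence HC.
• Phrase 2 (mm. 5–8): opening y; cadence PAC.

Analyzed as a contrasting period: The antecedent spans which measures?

measures 1–4

The antecedent is the phrase ending with the weaker cadence (half cadence, phrase 1) and the consequent the one ending more conclusively (perfect authentic cadence, phrase 2); the antecedent is bars 1–4.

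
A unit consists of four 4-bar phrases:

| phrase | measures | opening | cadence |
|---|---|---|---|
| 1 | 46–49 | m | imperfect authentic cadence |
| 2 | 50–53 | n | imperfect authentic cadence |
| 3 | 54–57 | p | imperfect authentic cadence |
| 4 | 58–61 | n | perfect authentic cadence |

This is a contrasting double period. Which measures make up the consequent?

In a double period the first pair of phrases (ending imperfect authentic cadence) is the large antecedent and the second pair (ending perfect authentic cadence) is the large consequent; the consequent is measures 54–61.

measures 54–61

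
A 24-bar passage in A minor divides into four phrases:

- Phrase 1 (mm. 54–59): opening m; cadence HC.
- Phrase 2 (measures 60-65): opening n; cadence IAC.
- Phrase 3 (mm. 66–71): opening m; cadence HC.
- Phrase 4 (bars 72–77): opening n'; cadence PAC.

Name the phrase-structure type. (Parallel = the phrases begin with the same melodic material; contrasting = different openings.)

Four phrases in two halves: the first half (mm. 54–65) ends with an imperfect authentic cadence, the second (measures 66–77) with a perfect authentic cadence — a large antecedent–consequent pair, i.e. a double period.
Phrase 3 begins with the same material as phrase 1, making it parallel.

parallel double period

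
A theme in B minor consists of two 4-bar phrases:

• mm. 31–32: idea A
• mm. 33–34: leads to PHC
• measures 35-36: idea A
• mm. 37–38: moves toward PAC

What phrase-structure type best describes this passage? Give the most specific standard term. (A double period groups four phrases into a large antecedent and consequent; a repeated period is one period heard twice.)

Phrase 1 ends with a Phrygian half cadence (weaker) and phrase 2 with a perfect authentic cadence (stronger): antecedent + consequent = a period.
The two phrases open with the same material (A / A), so the period is parallel.

parallel period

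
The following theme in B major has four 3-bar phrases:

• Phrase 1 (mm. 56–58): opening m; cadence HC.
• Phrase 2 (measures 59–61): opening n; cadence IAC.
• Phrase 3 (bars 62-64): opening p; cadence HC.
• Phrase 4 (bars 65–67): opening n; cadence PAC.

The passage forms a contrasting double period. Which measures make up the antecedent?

In a double period the four phrases pair into a large antecedent (phrases 1–2, ending imperfect authentic cadence) and a large consequent (phrases 3–4, ending perfect authentic cadence). The antecedent spans mm. 56–61.

measures 56–61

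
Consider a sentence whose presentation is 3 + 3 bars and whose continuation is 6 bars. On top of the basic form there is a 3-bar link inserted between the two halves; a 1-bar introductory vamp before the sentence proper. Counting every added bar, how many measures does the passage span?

16 measures

Basic sentence: 3 + 3 + 6 = 12 bars.
12 (basic form) + 3 (link) + 1 (introduction) = 16.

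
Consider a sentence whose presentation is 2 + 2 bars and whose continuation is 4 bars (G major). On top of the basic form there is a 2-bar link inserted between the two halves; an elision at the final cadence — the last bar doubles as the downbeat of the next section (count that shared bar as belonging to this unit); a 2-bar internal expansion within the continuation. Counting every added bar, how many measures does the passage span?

Basic sentence: 2 + 2 + 4 = 8 bars.
8 (basic form) + 2 (link) + 2 (internal expansion) = 12.
The elision shares a bar with the next section but does not change this unit's count.

12 measures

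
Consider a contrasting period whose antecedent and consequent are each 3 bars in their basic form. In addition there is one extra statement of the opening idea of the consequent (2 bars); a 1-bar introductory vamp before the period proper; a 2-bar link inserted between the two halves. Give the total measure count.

11 measures

Basic contrasting period: 3 + 3 = 6 bars.
6 (basic form) + 2 (extra statement) + 1 (introduction) + 2 (link) = 11.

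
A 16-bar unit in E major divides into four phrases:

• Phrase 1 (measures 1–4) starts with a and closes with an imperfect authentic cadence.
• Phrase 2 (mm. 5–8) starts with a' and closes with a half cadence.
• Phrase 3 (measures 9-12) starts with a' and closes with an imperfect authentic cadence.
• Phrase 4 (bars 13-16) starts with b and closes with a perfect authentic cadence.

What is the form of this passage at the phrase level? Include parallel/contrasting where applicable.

parallel double period

Four phrases in two halves: the first half (measures 1–8) ends with a half cadence, the second (measures 9–16) with a perfect authentic cadence — a large antecedent–consequent pair, i.e. a double period.
Phrase 3 begins with the same material as phrase 1, making it parallel.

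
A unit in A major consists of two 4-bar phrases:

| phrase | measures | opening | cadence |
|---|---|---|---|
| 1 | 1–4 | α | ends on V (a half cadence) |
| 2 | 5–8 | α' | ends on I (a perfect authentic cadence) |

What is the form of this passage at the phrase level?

Phrase 1 ends with a half cadence (weaker) and phrase 2 with a perfect authentic cadence (stronger): antecedent + consequent = a period.
The two phrases open with the same material (α / α'), so the period is parallel.

parallel period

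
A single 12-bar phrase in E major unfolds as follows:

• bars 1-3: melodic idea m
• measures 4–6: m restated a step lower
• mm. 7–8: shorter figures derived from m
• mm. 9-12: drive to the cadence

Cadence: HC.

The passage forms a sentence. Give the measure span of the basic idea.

The presentation of a sentence is the basic idea (bars 1-3) plus its repetition (measures 4-6); the basic idea is therefore mm. 1-3.

measures 1–3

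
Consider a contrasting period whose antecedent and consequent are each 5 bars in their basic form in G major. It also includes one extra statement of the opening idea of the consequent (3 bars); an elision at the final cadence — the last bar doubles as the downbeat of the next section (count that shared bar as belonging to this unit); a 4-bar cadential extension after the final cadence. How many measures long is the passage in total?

17 measures

Basic contrasting period: 5 + 5 = 10 bars.
10 (basic form) + 3 (extra statement) + 4 (cadential extension) = 17.
The elision shares a bar with the next section but does not change this unit's count.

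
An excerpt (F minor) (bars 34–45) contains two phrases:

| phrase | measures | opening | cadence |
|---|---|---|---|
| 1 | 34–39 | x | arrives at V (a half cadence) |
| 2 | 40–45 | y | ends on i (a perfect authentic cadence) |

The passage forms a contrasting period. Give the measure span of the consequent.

measures 40–45

The antecedent is the phrase ending with the weaker cadence (half cadence, phrase 1) and the consequent the one ending more conclusively (perfect authentic cadence, phrase 2); the consequent is measures 40-45.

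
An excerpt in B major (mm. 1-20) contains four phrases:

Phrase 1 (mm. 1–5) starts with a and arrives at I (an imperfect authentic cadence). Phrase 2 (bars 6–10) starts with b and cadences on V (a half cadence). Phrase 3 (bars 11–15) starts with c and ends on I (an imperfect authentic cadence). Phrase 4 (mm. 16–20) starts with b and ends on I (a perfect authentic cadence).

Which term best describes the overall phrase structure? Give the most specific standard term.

Four phrases in two halves: the first half (mm. 1–10) ends with a half cadence, the second (measures 11–20) with a perfect authentic cadence — a large antecedent–consequent pair, i.e. a double period.
Phrase 3 begins with different material from phrase 1, making it contrasting.

contrasting double period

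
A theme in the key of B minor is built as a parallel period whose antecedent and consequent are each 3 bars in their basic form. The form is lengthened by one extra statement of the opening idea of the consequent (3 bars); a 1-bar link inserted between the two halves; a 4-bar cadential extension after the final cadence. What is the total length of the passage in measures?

14 measures

Basic parallel period: 3 + 3 = 6 bars.
6 (basic form) + 3 (extra statement) + 1 (link) + 4 (cadential extension) = 14.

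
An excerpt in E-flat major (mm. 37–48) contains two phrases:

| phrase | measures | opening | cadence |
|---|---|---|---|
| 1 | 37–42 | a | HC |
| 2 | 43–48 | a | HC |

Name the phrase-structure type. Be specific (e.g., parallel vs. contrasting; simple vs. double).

Both phrases have the same opening (a) and the same cadence (half cadence): the second is a restatement, not a consequent, so this is a repeated phrase rather than a period.

repeated phrase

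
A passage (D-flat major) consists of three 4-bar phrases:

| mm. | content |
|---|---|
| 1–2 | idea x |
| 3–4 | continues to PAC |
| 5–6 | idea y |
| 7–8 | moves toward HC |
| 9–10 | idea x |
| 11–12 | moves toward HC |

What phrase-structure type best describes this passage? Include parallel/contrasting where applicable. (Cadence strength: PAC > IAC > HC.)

The final phrase closes with a half cadence, which is not stronger than the preceding half cadence; the 3 phrases lack an overall antecedent–consequent design and so form a phrase group.

phrase group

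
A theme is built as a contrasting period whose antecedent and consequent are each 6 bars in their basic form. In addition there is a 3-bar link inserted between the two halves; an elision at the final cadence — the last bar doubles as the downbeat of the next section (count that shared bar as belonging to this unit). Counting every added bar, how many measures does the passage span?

Basic contrasting period: 6 + 6 = 12 bars.
12 (basic form) + 3 (link) = 15.
The elision shares a bar with the next section but does not change this unit's count.

15 measures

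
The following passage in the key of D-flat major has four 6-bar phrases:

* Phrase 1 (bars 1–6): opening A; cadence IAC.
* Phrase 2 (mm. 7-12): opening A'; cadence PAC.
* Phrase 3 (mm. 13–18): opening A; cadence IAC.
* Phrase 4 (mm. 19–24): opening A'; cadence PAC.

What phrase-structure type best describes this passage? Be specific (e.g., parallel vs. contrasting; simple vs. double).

The cadence pattern IAC–PAC–IAC–PAC is weak–strong twice, and phrases 3–4 restate phrases 1–2: a period heard twice, not a double period (which would end weakly at phrase 2).

repeated period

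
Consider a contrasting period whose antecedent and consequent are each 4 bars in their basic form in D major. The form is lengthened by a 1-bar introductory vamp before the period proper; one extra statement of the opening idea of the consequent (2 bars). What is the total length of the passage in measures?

Basic contrasting period: 4 + 4 = 8 bars.
8 (basic form) + 1 (introduction) + 2 (extra statement) = 11.

11 measures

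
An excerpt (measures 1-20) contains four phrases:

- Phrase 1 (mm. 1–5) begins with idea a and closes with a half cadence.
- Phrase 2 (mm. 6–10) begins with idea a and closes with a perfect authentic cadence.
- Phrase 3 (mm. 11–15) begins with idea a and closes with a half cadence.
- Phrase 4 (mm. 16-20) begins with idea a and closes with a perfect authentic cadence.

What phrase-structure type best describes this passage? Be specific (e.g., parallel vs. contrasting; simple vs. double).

repeated period

The cadence pattern HC–PAC–HC–PAC is weak–strong twice, and phrases 3–4 restate phrases 1–2: a period heard twice, not a double period (which would end weakly at phrase 2).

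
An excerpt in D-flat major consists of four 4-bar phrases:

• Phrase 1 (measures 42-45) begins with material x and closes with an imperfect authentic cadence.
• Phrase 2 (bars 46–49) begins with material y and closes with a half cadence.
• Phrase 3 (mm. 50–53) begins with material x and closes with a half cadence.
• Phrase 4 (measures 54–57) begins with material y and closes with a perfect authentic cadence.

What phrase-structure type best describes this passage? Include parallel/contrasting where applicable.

Four phrases in two halves: the first half (bars 42-49) ends with a half cadence, the second (mm. 50-57) with a perfect authentic cadence — a large antecedent–consequent pair, i.e. a double period.
Phrase 3 begins with the same material as phrase 1, making it parallel.

parallel double period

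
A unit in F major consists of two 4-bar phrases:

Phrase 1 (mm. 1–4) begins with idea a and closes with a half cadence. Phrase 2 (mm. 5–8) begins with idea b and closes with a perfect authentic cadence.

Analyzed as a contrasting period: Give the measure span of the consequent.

The antecedent is the phrase ending with the weaker cadence (half cadence, phrase 1) and the consequent the one ending more conclusively (perfect authentic cadence, phrase 2); the consequent is measures 5–8.

measures 5–8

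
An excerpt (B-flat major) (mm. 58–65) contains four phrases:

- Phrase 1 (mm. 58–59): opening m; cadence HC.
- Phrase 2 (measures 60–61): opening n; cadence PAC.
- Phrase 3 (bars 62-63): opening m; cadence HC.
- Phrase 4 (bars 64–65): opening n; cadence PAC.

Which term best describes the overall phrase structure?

The cadence pattern HC–PAC–HC–PAC is weak–strong twice, and phrases 3–4 restate phrases 1–2: a period heard twice, not a double period (which would end weakly at phrase 2).

repeated period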